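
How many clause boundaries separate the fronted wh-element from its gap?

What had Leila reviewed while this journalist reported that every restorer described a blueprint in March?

0

"what" originates inside the matrix clause — no clause boundary is crossed.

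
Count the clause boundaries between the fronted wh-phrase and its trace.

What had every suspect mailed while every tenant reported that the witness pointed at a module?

"what" originates inside the matrix clause — no clause boundary is crossed.

0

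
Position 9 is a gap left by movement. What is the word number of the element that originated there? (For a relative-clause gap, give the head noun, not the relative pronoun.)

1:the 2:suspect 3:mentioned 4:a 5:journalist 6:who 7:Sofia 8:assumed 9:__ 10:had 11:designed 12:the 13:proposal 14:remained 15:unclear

5

The gap at 9 is the subject of "designed", inside a relative clause.
The relative pronoun is "who" (word 6); it is bound by the head noun immediately before it.
Its filler is the head noun "journalist", at word 5.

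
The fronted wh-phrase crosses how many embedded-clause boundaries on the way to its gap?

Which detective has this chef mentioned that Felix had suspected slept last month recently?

"which detective" is extracted from the subject of "slept".
Boundaries crossed, outermost first: [that], [Ø] — 2 in total.

2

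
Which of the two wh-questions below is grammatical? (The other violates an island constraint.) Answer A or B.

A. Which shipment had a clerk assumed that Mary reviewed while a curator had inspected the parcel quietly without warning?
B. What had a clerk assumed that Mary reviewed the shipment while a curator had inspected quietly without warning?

A

In B, the wh-phrase is extracted from inside an adjunct island (introduced by "while"), which blocks movement.
In A, the extraction path crosses only that-complement boundaries, which are transparent.
So A is grammatical.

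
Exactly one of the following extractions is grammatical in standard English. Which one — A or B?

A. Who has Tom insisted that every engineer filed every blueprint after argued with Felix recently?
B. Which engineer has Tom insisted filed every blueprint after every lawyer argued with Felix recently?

In A, the wh-phrase is extracted from inside an adjunct island (introduced by "after"), which blocks movement.
In B, the extraction path crosses only that-complement boundaries, which are transparent.
So B is grammatical.

B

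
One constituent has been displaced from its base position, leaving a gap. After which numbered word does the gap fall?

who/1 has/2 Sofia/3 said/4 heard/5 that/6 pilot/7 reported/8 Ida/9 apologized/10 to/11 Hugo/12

4

The displaced element is "who" (word 1).
It is linked across 1 clause boundary (Ø).
It functions as the subject of "heard", so the gap sits immediately after word 4 ("said").
Base order: Sofia has said that who heard that pilot reported Ida apologized to Hugo.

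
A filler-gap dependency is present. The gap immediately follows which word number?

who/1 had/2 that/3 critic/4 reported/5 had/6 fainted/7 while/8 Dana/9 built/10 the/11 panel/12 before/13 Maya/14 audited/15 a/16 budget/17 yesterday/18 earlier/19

The displaced element is "who" (word 1).
It is linked across 1 clause boundary (Ø).
It functions as the subject of "fainted", so the gap sits immediately after word 5 ("reported").
Base order: That critic had reported who had fainted while Dana built the panel before Maya audited a budget yesterday earlier.

5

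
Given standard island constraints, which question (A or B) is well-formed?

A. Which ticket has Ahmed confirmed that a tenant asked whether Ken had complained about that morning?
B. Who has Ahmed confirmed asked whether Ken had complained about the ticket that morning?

In A, the wh-phrase is extracted from inside a wh-island (introduced by "whether"), which blocks movement.
In B, the extraction path crosses only that-complement boundaries, which are transparent.
So B is grammatical.

B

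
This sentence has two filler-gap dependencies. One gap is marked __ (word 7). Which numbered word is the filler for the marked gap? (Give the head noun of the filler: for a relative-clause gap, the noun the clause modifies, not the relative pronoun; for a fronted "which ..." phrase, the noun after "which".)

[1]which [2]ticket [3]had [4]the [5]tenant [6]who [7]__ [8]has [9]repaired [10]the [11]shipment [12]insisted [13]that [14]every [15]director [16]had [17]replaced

5

The marked gap is inside the relative clause, the subject of "repaired".
Its filler is the head noun "tenant" (via "who"), at word 5.
(The other dependency links word 2 to a gap after word 17.)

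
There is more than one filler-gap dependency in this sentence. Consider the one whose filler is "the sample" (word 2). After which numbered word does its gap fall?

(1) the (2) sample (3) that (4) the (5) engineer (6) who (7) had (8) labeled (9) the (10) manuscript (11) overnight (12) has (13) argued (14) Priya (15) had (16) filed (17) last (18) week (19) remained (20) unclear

16

The displaced element is "the sample" (word 2).
It is linked across 1 clause boundary (Ø).
It functions as the direct object of "filed", so the gap sits immediately after word 16 ("filed").
Base order: The engineer who had labeled the manuscript overnight has argued Priya had filed the sample last week.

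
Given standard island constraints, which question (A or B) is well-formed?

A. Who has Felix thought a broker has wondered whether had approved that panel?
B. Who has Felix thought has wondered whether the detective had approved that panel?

In A, the wh-phrase is extracted from inside a wh-island (introduced by "whether"), which blocks movement.
In B, the extraction path crosses only that-complement boundaries, which are transparent.
So B is grammatical.

B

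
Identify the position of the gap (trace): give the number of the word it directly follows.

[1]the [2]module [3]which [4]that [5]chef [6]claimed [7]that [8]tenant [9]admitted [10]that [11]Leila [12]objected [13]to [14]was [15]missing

The displaced element is "the module" (word 2).
It is linked across 2 clause boundaries (Ø → that).
It functions as the object of the preposition "to" of "objected", so the gap sits immediately after word 13 ("to").
Base order: That chef claimed that tenant admitted that Leila objected to the module.

13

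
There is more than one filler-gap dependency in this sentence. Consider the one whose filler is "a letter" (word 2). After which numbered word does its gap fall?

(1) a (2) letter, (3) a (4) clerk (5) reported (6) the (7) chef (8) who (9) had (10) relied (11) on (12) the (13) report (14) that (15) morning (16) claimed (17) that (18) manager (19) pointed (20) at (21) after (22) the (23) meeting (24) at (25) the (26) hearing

The displaced element is "a letter" (word 2).
It is linked across 2 clause boundaries (Ø → Ø).
It functions as the object of the preposition "at" of "pointed", so the gap sits immediately after word 20 ("at").
Base order: A clerk reported the chef who had relied on the report that morning claimed that manager pointed at a letter after the meeting at the hearing.

20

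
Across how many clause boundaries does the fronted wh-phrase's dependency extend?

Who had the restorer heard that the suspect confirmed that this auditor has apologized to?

2

"who" is extracted from the PP object of "apologized".
Boundaries crossed, outermost first: [that], [that] — 2 in total.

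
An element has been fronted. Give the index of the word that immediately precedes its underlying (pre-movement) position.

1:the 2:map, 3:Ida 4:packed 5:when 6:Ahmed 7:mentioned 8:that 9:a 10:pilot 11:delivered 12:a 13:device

4

The displaced element is "the map" (word 2).
It functions as the direct object of "packed", so the gap sits immediately after word 4 ("packed").
Base order: Ida packed the map when Ahmed mentioned that a pilot delivered a device.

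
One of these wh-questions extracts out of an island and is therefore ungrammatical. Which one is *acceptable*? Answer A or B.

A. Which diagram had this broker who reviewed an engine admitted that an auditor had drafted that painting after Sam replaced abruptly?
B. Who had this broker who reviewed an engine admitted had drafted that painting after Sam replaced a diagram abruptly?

In A, the wh-phrase is extracted from inside an adjunct island (introduced by "after"), which blocks movement.
In B, the extraction path crosses only that-complement boundaries, which are transparent.
So B is grammatical.

B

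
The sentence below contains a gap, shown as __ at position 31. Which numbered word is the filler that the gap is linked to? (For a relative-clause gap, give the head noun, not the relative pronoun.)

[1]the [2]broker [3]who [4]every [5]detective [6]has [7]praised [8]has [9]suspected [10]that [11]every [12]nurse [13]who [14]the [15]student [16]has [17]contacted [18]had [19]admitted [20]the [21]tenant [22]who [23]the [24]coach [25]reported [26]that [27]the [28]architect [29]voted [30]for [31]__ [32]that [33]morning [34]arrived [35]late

21

The gap at 31 is the prepositional object of "voted", inside a relative clause.
The relative pronoun is "who" (word 22); it is bound by the head noun immediately before it.
Its filler is the head noun "tenant", at word 21.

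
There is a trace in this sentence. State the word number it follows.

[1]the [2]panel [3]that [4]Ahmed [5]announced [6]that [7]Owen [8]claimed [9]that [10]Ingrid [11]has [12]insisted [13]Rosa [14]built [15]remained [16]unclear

14

The displaced element is "the panel" (word 2).
It is linked across 3 clause boundaries (that → that → Ø).
It functions as the direct object of "built", so the gap sits immediately after word 14 ("built").
Base order: Ahmed announced that Owen claimed that Ingrid has insisted Rosa built the panel.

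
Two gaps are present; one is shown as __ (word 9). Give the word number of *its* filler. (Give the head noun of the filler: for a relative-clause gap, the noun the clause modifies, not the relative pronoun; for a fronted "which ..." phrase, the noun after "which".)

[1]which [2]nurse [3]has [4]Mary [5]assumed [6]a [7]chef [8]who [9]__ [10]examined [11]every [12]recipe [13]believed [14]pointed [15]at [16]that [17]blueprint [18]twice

7

The marked gap is inside the relative clause, the subject of "examined".
Its filler is the head noun "chef" (via "who"), at word 7.
(The other dependency links word 2 to a gap after word 13.)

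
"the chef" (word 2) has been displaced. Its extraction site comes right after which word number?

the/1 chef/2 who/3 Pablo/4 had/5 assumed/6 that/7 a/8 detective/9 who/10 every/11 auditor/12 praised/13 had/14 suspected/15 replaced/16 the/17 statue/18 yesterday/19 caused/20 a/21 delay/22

15

The displaced element is "the chef" (word 2).
It is linked across 2 clause boundaries (that → Ø).
It functions as the subject of "replaced", so the gap sits immediately after word 15 ("suspected").
Base order: Pablo had assumed that a detective who every auditor praised had suspected that the chef replaced the statue yesterday.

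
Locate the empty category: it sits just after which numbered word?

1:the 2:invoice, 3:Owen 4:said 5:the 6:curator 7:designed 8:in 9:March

7

The displaced element is "the invoice" (word 2).
It is linked across 1 clause boundary (Ø).
It functions as the direct object of "designed", so the gap sits immediately after word 7 ("designed").
Base order: Owen said the curator designed the invoice in March.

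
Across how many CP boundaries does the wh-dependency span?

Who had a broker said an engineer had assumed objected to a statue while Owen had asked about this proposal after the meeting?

2

"who" is extracted from the subject of "objected".
Boundaries crossed, outermost first: [Ø], [Ø] — 2 in total.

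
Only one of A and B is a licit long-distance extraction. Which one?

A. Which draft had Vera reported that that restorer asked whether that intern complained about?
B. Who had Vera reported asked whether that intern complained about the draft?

In A, the wh-phrase is extracted from inside a wh-island (introduced by "whether"), which blocks movement.
In B, the extraction path crosses only that-complement boundaries, which are transparent.
So B is grammatical.

B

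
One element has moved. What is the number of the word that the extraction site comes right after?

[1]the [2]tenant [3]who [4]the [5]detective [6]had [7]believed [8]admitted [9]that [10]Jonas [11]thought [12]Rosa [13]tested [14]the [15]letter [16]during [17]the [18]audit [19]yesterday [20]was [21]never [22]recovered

7

The displaced element is "the tenant" (word 2).
It is linked across 1 clause boundary (Ø).
It functions as the subject of "admitted", so the gap sits immediately after word 7 ("believed").
Base order: The detective had believed the tenant admitted that Jonas thought Rosa tested the letter during the audit yesterday.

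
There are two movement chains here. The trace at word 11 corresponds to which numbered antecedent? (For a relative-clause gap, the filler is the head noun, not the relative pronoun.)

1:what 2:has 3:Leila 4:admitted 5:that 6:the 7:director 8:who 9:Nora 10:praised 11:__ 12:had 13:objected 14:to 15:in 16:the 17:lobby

7

The marked gap is inside the relative clause, the direct object of "praised".
Its filler is the head noun "director" (via "who"), at word 7.
(The other dependency links word 1 to a gap after word 14.)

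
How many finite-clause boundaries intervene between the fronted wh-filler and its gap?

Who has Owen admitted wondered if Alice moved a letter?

1

"who" is extracted from the subject of "wondered".
Boundaries crossed, outermost first: [Ø] — 1 in total.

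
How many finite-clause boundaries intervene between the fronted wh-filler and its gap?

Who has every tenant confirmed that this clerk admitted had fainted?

2

"who" is extracted from the subject of "fainted".
Boundaries crossed, outermost first: [that], [Ø] — 2 in total.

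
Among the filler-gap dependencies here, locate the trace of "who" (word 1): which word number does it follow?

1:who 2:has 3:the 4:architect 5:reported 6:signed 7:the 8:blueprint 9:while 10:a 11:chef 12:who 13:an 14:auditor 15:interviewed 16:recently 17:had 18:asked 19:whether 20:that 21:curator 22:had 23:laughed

The displaced element is "who" (word 1).
It is linked across 1 clause boundary (Ø).
It functions as the subject of "signed", so the gap sits immediately after word 5 ("reported").
Base order: The architect has reported who signed the blueprint while a chef who an auditor interviewed recently had asked whether that curator had laughed.

5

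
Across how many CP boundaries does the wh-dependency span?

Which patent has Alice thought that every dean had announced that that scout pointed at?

2

"which patent" is extracted from the PP object of "pointed".
Boundaries crossed, outermost first: [that], [that] — 2 in total.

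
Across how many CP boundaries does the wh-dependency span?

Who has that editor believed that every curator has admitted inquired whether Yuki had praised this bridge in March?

2

"who" is extracted from the subject of "inquired".
Boundaries crossed, outermost first: [that], [Ø] — 2 in total.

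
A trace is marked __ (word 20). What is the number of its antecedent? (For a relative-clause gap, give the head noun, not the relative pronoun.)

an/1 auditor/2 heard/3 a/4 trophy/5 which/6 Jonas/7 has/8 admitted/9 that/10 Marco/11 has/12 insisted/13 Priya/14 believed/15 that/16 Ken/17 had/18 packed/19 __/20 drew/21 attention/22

The gap at 20 is the object of "packed", inside a relative clause.
The relative pronoun is "which" (word 6); it is bound by the head noun immediately before it.
Its filler is the head noun "trophy", at word 5.

5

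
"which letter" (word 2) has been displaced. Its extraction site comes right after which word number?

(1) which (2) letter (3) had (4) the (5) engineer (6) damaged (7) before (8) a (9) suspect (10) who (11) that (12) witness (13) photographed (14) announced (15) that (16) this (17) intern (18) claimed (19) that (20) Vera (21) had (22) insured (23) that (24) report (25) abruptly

The displaced element is "which letter" (word 2).
It functions as the direct object of "damaged", so the gap sits immediately after word 6 ("damaged").
Base order: The engineer had damaged which letter before a suspect who that witness photographed announced that this intern claimed that Vera had insured that report abruptly.

6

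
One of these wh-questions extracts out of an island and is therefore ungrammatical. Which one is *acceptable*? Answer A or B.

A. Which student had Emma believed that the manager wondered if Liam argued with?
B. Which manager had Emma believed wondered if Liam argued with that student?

In A, the wh-phrase is extracted from inside a wh-island (introduced by "if"), which blocks movement.
In B, the extraction path crosses only that-complement boundaries, which are transparent.
So B is grammatical.

B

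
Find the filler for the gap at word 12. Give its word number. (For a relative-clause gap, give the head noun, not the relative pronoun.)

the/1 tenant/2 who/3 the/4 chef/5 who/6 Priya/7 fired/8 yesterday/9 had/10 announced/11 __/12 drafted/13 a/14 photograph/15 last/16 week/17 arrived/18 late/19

The gap at 12 is the subject of "drafted", inside a relative clause.
The relative pronoun is "who" (word 3); it is bound by the head noun immediately before it.
Its filler is the head noun "tenant", at word 2.

2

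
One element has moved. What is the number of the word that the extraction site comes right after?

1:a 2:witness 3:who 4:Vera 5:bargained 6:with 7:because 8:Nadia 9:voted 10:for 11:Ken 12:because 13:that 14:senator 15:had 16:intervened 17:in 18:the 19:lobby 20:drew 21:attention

6

The displaced element is "a witness" (word 2).
It functions as the object of the preposition "with" of "bargained", so the gap sits immediately after word 6 ("with").
Base order: Vera bargained with a witness because Nadia voted for Ken because that senator had intervened in the lobby.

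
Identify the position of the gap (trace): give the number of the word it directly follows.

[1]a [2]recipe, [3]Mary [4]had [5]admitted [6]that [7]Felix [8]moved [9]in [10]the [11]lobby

The displaced element is "a recipe" (word 2).
It is linked across 1 clause boundary (that).
It functions as the direct object of "moved", so the gap sits immediately after word 8 ("moved").
Base order: Mary had admitted that Felix moved a recipe in the lobby.

8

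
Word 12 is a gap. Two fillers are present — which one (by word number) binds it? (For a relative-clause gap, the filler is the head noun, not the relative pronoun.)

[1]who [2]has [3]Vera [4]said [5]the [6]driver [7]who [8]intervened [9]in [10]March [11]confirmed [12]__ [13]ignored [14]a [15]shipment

1

The marked gap is the subject of "ignored".
Its filler is the fronted wh-phrase "who", at word 1.
(The other dependency links word 6 to a gap after word 7.)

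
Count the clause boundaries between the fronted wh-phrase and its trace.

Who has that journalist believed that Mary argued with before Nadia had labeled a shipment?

1

"who" is extracted from the PP object of "argued".
Boundaries crossed, outermost first: [that] — 1 in total.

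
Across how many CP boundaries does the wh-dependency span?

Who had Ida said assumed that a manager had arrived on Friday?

"who" is extracted from the subject of "assumed".
Boundaries crossed, outermost first: [Ø] — 1 in total.

1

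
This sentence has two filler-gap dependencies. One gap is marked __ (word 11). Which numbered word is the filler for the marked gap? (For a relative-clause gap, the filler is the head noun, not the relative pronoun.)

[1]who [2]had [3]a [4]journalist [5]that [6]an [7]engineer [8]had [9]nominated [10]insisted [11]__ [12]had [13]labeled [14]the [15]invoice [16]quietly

1

The marked gap is the subject of "labeled".
Its filler is the fronted wh-phrase "who", at word 1.
(The other dependency links word 4 to a gap after word 9.)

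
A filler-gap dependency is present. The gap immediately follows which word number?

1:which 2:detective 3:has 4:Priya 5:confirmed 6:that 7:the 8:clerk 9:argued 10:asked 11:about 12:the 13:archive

The displaced element is "which detective" (word 2).
It is linked across 2 clause boundaries (that → Ø).
It functions as the subject of "asked", so the gap sits immediately after word 9 ("argued").
Base order: Priya has confirmed that the clerk argued that which detective asked about the archive.

9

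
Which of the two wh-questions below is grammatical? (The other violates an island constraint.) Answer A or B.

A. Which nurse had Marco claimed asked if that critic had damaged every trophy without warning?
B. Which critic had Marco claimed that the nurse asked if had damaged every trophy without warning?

In B, the wh-phrase is extracted from inside a wh-island (introduced by "if"), which blocks movement.
In A, the extraction path crosses only that-complement boundaries, which are transparent.
So A is grammatical.

A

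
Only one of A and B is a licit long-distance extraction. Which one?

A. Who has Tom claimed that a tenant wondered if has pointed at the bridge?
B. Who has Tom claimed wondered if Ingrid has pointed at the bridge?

B

In A, the wh-phrase is extracted from inside a wh-island (introduced by "if"), which blocks movement.
In B, the extraction path crosses only that-complement boundaries, which are transparent.
So B is grammatical.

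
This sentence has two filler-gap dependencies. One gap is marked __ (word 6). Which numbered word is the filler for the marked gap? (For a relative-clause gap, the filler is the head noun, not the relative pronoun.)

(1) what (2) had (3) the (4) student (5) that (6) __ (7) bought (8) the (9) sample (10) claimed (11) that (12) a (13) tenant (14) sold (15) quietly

4

The marked gap is inside the relative clause, the subject of "bought".
Its filler is the head noun "student" (via "that"), at word 4.
(The other dependency links word 1 to a gap after word 14.)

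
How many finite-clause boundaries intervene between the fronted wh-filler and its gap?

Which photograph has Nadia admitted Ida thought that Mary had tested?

"which photograph" is extracted from the object of "tested".
Boundaries crossed, outermost first: [Ø], [that] — 2 in total.

2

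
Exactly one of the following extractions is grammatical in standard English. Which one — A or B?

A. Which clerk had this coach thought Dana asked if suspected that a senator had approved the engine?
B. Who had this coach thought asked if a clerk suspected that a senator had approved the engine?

B

In A, the wh-phrase is extracted from inside a wh-island (introduced by "if"), which blocks movement.
In B, the extraction path crosses only that-complement boundaries, which are transparent.
So B is grammatical.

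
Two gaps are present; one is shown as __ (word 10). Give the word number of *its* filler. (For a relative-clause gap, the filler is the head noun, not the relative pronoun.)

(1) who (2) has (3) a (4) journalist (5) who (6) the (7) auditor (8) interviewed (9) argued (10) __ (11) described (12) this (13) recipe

The marked gap is the subject of "described".
Its filler is the fronted wh-phrase "who", at word 1.
(The other dependency links word 4 to a gap after word 8.)

1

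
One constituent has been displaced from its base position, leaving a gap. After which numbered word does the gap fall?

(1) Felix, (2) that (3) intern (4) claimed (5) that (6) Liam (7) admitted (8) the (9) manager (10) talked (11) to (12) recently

11

The displaced element is "Felix" (word 1).
It is linked across 2 clause boundaries (that → Ø).
It functions as the object of the preposition "to" of "talked", so the gap sits immediately after word 11 ("to").
Base order: That intern claimed that Liam admitted the manager talked to Felix recently.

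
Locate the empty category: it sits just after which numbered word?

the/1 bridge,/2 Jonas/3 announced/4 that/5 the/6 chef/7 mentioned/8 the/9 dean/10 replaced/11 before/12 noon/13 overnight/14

11

The displaced element is "the bridge" (word 2).
It is linked across 2 clause boundaries (that → Ø).
It functions as the direct object of "replaced", so the gap sits immediately after word 11 ("replaced").
Base order: Jonas announced that the chef mentioned the dean replaced the bridge before noon overnight.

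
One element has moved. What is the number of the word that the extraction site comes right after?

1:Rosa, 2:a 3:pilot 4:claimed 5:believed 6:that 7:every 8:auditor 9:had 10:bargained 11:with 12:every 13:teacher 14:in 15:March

4

The displaced element is "Rosa" (word 1).
It is linked across 1 clause boundary (Ø).
It functions as the subject of "believed", so the gap sits immediately after word 4 ("claimed").
Base order: A pilot claimed that Rosa believed that every auditor had bargained with every teacher in March.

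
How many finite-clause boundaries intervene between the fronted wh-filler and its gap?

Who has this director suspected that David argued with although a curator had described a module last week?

"who" is extracted from the PP object of "argued".
Boundaries crossed, outermost first: [that] — 1 in total.

1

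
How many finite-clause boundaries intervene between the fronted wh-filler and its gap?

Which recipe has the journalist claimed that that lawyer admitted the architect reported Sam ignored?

"which recipe" is extracted from the object of "ignored".
Boundaries crossed, outermost first: [that], [Ø], [Ø] — 3 in total.

3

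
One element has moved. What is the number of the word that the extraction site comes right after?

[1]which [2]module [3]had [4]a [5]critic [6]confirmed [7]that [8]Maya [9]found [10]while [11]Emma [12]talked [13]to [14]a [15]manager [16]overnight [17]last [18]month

9

The displaced element is "which module" (word 2).
It is linked across 1 clause boundary (that).
It functions as the direct object of "found", so the gap sits immediately after word 9 ("found").
Base order: A critic had confirmed that Maya found which module while Emma talked to a manager overnight last month.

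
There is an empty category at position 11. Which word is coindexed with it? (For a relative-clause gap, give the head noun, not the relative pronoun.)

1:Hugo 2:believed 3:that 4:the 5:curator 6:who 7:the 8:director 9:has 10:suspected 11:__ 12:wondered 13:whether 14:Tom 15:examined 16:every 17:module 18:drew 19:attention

5

The gap at 11 is the subject of "wondered", inside a relative clause.
The relative pronoun is "who" (word 6); it is bound by the head noun immediately before it.
Its filler is the head noun "curator", at word 5.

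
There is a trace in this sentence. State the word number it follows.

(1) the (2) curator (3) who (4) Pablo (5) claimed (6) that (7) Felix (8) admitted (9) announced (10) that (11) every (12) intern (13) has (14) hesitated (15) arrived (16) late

The displaced element is "the curator" (word 2).
It is linked across 2 clause boundaries (that → Ø).
It functions as the subject of "announced", so the gap sits immediately after word 8 ("admitted").
Base order: Pablo claimed that Felix admitted that the curator announced that every intern has hesitated.

8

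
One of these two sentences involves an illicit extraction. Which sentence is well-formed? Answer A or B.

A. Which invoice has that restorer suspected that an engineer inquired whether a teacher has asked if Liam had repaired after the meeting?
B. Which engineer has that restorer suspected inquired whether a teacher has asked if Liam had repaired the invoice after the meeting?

B

In A, the wh-phrase is extracted from inside a wh-island (introduced by "whether"), which blocks movement.
In B, the extraction path crosses only that-complement boundaries, which are transparent.
So B is grammatical.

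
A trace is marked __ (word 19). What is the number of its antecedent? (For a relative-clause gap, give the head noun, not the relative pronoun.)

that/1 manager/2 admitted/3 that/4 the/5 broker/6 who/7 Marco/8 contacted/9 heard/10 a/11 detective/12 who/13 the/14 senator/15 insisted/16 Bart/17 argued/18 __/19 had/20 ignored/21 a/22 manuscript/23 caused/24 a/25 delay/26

12

The gap at 19 is the subject of "ignored", inside a relative clause.
The relative pronoun is "who" (word 13); it is bound by the head noun immediately before it.
Its filler is the head noun "detective", at word 12.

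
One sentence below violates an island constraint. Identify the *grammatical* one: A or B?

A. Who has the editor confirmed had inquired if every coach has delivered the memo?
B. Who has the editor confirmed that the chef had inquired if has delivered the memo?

In B, the wh-phrase is extracted from inside a wh-island (introduced by "if"), which blocks movement.
In A, the extraction path crosses only that-complement boundaries, which are transparent.
So A is grammatical.

A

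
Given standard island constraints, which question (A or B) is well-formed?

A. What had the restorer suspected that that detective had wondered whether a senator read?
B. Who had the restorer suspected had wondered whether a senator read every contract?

In A, the wh-phrase is extracted from inside a wh-island (introduced by "whether"), which blocks movement.
In B, the extraction path crosses only that-complement boundaries, which are transparent.
So B is grammatical.

B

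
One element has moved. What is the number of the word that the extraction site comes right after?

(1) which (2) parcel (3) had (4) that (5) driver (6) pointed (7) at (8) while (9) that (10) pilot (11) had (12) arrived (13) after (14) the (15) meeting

7

The displaced element is "which parcel" (word 2).
It functions as the object of the preposition "at" of "pointed", so the gap sits immediately after word 7 ("at").
Base order: That driver had pointed at which parcel while that pilot had arrived after the meeting.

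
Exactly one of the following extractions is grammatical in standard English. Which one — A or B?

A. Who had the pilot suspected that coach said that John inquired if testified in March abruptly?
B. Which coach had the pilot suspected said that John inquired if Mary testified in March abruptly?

In A, the wh-phrase is extracted from inside a wh-island (introduced by "if"), which blocks movement.
In B, the extraction path crosses only that-complement boundaries, which are transparent.
So B is grammatical.

B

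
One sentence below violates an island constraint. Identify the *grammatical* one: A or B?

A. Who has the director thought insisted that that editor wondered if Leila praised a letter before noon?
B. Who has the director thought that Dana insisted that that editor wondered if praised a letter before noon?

A

In B, the wh-phrase is extracted from inside a wh-island (introduced by "if"), which blocks movement.
In A, the extraction path crosses only that-complement boundaries, which are transparent.
So A is grammatical.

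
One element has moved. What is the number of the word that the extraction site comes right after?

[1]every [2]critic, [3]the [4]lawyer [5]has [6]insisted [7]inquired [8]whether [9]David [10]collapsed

The displaced element is "every critic" (word 2).
It is linked across 1 clause boundary (Ø).
It functions as the subject of "inquired", so the gap sits immediately after word 6 ("insisted").
Base order: The lawyer has insisted that every critic inquired whether David collapsed.

6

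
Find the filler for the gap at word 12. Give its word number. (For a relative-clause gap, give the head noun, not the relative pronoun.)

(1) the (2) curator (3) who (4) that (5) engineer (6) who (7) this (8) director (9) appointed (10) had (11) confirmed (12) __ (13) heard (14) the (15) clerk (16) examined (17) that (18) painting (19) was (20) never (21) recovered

The gap at 12 is the subject of "heard", inside a relative clause.
The relative pronoun is "who" (word 3); it is bound by the head noun immediately before it.
Its filler is the head noun "curator", at word 2.

2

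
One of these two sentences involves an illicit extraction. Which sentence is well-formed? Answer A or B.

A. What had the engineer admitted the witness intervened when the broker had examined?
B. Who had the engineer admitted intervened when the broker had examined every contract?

B

In A, the wh-phrase is extracted from inside an adjunct island (introduced by "when"), which blocks movement.
In B, the extraction path crosses only that-complement boundaries, which are transparent.
So B is grammatical.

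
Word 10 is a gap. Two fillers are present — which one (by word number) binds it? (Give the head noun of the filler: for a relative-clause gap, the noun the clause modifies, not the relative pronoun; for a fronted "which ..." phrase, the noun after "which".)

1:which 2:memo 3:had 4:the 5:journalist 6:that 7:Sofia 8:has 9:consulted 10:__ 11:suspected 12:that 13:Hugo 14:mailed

5

The marked gap is inside the relative clause, the direct object of "consulted".
Its filler is the head noun "journalist" (via "that"), at word 5.
(The other dependency links word 2 to a gap after word 14.)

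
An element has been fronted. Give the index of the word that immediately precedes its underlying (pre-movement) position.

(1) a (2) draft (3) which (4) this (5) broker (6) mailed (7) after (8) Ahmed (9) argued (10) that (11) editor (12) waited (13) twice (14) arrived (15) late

6

The displaced element is "a draft" (word 2).
It functions as the direct object of "mailed", so the gap sits immediately after word 6 ("mailed").
Base order: This broker mailed a draft after Ahmed argued that editor waited twice.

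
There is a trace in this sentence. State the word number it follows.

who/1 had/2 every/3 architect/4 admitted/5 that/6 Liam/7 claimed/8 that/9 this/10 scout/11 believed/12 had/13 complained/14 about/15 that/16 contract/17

The displaced element is "who" (word 1).
It is linked across 3 clause boundaries (that → that → Ø).
It functions as the subject of "complained", so the gap sits immediately after word 12 ("believed").
Base order: Every architect had admitted that Liam claimed that this scout believed that who had complained about that contract.

12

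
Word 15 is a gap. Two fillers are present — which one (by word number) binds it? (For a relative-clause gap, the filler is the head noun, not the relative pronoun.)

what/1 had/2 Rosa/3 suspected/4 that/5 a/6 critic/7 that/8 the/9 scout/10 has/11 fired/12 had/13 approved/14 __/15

1

The marked gap is the direct object of "approved".
Its filler is the fronted wh-phrase "what", at word 1.
(The other dependency links word 7 to a gap after word 12.)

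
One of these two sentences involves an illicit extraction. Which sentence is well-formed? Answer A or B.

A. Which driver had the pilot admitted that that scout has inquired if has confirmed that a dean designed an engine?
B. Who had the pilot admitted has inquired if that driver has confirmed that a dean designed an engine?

In A, the wh-phrase is extracted from inside a wh-island (introduced by "if"), which blocks movement.
In B, the extraction path crosses only that-complement boundaries, which are transparent.
So B is grammatical.

B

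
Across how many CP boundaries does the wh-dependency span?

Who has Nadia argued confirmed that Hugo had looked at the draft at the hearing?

"who" is extracted from the subject of "confirmed".
Boundaries crossed, outermost first: [Ø] — 1 in total.

1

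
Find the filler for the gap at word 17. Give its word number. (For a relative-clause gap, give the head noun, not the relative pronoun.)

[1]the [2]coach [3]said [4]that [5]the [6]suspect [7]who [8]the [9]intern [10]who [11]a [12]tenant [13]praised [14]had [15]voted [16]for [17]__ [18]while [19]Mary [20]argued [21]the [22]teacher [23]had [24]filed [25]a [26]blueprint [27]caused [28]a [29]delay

The gap at 17 is the prepositional object of "voted", inside a relative clause.
The relative pronoun is "who" (word 7); it is bound by the head noun immediately before it.
Its filler is the head noun "suspect", at word 6.

6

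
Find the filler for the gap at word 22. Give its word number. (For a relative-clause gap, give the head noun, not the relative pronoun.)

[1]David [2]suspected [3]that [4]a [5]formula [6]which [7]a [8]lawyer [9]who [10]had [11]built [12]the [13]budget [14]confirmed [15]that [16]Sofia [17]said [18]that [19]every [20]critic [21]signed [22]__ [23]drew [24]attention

The gap at 22 is the object of "signed", inside a relative clause.
The relative pronoun is "which" (word 6); it is bound by the head noun immediately before it.
Its filler is the head noun "formula", at word 5.

5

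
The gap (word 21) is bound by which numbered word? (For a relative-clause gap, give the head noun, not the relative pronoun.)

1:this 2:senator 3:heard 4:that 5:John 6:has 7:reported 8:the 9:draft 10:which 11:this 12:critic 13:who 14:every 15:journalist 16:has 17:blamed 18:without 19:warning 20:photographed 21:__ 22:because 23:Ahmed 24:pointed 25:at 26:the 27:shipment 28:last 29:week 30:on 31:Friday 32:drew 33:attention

9

The gap at 21 is the object of "photographed", inside a relative clause.
The relative pronoun is "which" (word 10); it is bound by the head noun immediately before it.
Its filler is the head noun "draft", at word 9.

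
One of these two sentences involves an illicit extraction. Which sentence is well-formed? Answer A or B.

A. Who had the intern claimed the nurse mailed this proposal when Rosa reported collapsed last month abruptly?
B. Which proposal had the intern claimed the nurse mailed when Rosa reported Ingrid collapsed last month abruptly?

In A, the wh-phrase is extracted from inside an adjunct island (introduced by "when"), which blocks movement.
In B, the extraction path crosses only that-complement boundaries, which are transparent.
So B is grammatical.

B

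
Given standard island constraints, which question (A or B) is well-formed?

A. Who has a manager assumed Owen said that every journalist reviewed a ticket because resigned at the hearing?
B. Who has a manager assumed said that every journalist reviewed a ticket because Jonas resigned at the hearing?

In A, the wh-phrase is extracted from inside an adjunct island (introduced by "because"), which blocks movement.
In B, the extraction path crosses only that-complement boundaries, which are transparent.
So B is grammatical.

B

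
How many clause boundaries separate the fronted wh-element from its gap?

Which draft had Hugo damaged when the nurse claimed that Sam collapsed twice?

0

"which draft" originates inside the matrix clause — no clause boundary is crossed.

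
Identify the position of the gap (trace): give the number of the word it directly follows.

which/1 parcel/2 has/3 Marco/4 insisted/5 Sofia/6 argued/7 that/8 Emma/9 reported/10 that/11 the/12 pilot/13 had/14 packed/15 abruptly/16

The displaced element is "which parcel" (word 2).
It is linked across 3 clause boundaries (Ø → that → that).
It functions as the direct object of "packed", so the gap sits immediately after word 15 ("packed").
Base order: Marco has insisted Sofia argued that Emma reported that the pilot had packed which parcel abruptly.

15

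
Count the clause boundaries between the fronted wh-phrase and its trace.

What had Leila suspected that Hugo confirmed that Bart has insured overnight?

"what" is extracted from the object of "insured".
Boundaries crossed, outermost first: [that], [that] — 2 in total.

2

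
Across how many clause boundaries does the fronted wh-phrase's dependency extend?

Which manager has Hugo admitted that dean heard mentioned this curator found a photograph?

"which manager" is extracted from the subject of "mentioned".
Boundaries crossed, outermost first: [Ø], [Ø] — 2 in total.

2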